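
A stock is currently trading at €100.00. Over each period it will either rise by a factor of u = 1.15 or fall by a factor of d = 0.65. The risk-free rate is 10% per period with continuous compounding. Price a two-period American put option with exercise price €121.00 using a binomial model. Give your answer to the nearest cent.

Risk-neutral probability p = (e^0.1 − 0.65)/(1.15 − 0.65) = 0.4552/0.5000 = 0.9103
Terminal stock prices: S_uu = 132.2, S_ud = 74.75, S_dd = 42.25
Terminal payoffs (K − S): max(-11.25, 0) = 0, max(46.25, 0) = 46.25, max(78.75, 0) = 78.75
Node u (S = 115): continuation = e^(−0.1)·[0.9103·0.0000 + 0.0897·46.2500] = 3.7521; exercise value = 6.0000 > continuation, so V_u = 6.0000 (exercise)
Node d (S = 65): continuation = e^(−0.1)·[0.9103·46.2500 + 0.0897·78.7500] = 44.4853; exercise value = 56.0000 > continuation, so V_d = 56.0000 (exercise)
Node 0 (S = 100): continuation = e^(−0.1)·[0.9103·6.0000 + 0.0897·56.0000] = 9.4853; exercise value = 21.0000 > continuation, so V_0 = 21.0000 (exercise)

€21.00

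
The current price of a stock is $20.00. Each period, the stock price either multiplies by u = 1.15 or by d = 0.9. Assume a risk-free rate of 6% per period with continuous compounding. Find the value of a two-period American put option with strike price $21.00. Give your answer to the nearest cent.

Risk-neutral probability p = (e^0.06 − 0.9)/(1.15 − 0.9) = 0.1618/0.2500 = 0.6473
Terminal stock prices: S_uu = 26.45, S_ud = 20.7, S_dd = 16.2
Terminal payoffs (K − S): max(-5.45, 0) = 0, max(0.3, 0) = 0.3, max(4.8, 0) = 4.8
Node u (S = 23): continuation = e^(−0.06)·[0.6473·0.0000 + 0.3527·0.3000] = 0.0996; exercise value = 0.0000 ≤ continuation, so V_u = 0.0996
Node d (S = 18): continuation = e^(−0.06)·[0.6473·0.3000 + 0.3527·4.8000] = 1.7771; exercise value = 3.0000 > continuation, so V_d = 3.0000 (exercise)
Node 0 (S = 20): continuation = e^(−0.06)·[0.6473·0.0996 + 0.3527·3.0000] = 1.0571; exercise value = 1.0000 ≤ continuation, so V_0 = 1.0571

$1.06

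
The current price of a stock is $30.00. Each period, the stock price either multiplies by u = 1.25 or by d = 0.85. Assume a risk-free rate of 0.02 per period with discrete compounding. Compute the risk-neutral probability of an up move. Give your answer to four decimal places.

p = 0.4250

Risk-neutral probability p = (1 + 0.02 − 0.85)/(1.25 − 0.85) = 0.1700/0.4000 = 0.4250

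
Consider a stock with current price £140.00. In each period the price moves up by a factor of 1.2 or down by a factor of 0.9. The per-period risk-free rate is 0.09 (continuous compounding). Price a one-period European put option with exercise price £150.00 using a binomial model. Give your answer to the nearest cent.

£7.74

Risk-neutral probability p = (e^0.09 − 0.9)/(1.2 − 0.9) = 0.1942/0.3000 = 0.6472
Terminal stock prices: S_u = 168, S_d = 126
Terminal payoffs (K − S): max(-18, 0) = 0, max(24, 0) = 24
Node 0 (S = 140): V_0 = e^(−0.09)·[0.6472·0.0000 + 0.3528·24.0000] = 7.7374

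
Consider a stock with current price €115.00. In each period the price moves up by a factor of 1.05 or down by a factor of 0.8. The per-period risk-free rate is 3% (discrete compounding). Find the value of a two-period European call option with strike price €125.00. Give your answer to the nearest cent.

€1.43

Risk-neutral probability p = (1 + 0.03 − 0.8)/(1.05 − 0.8) = 0.2300/0.2500 = 0.9200
Terminal stock prices: S_uu = 126.8, S_ud = 96.6, S_dd = 73.6
Terminal payoffs (S − K): max(1.788, 0) = 1.788, max(-28.4, 0) = 0, max(-51.4, 0) = 0
Node u (S = 120.8): V_u = 1/1.03·[0.9200·1.7875 + 0.0800·0.0000] = 1.5966
Node d (S = 92): V_d = 1/1.03·[0.9200·0.0000 + 0.0800·0.0000] = 0.0000
Node 0 (S = 115): V_0 = 1/1.03·[0.9200·1.5966 + 0.0800·0.0000] = 1.4261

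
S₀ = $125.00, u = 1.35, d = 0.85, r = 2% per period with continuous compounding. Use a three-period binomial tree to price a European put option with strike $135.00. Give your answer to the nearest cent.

$21.21

Risk-neutral probability p = (e^0.02 − 0.85)/(1.35 − 0.85) = 0.1702/0.5000 = 0.3404
Terminal stock prices: S_uuu = 307.5, S_uud = 193.6, S_udd = 121.9, S_ddd = 76.77
Terminal payoffs (K − S): max(-172.5, 0) = 0, max(-58.64, 0) = 0, max(13.08, 0) = 13.08, max(58.23, 0) = 58.23
Node uu (S = 227.8): V_uu = e^(−0.02)·[0.3404·0.0000 + 0.6596·0.0000] = 0.0000
Node ud (S = 143.4): V_ud = e^(−0.02)·[0.3404·0.0000 + 0.6596·13.0781] = 8.4555
Node dd (S = 90.31): V_dd = e^(−0.02)·[0.3404·13.0781 + 0.6596·58.2344] = 42.0143
Node u (S = 168.8): V_u = e^(−0.02)·[0.3404·0.0000 + 0.6596·8.4555] = 5.4668
Node d (S = 106.2): V_d = e^(−0.02)·[0.3404·8.4555 + 0.6596·42.0143] = 29.9851
Node 0 (S = 125): V_0 = e^(−0.02)·[0.3404·5.4668 + 0.6596·29.9851] = 21.2105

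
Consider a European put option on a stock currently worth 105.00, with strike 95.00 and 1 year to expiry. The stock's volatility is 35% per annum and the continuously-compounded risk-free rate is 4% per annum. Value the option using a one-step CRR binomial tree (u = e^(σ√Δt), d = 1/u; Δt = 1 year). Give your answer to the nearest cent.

CRR parameters: u = e^(σ√Δt) = e^(0.35·√1) = 1.4191, d = 1/u = 0.7047
Per-period rate: rΔt = 0.04·1 = 0.04, so R = e^0.04 = 1.0408
Risk-neutral probability p = (e^0.04 − 0.7047)/(1.4191 − 0.7047) = 0.3361/0.7144 = 0.4705
Terminal stock prices: S_u = 149, S_d = 73.99
Terminal payoffs (K − S): max(-54, 0) = 0, max(21.01, 0) = 21.01
Node 0 (S = 105): V_0 = e^(−0.04)·[0.4705·0.0000 + 0.5295·21.0078] = 10.6872

10.69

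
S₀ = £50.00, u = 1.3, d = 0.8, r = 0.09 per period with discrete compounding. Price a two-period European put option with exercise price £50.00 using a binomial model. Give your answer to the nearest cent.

Risk-neutral probability p = (1 + 0.09 − 0.8)/(1.3 − 0.8) = 0.2900/0.5000 = 0.5800
Terminal stock prices: S_uu = 84.5, S_ud = 52, S_dd = 32
Terminal payoffs (K − S): max(-34.5, 0) = 0, max(-2, 0) = 0, max(18, 0) = 18
Node u (S = 65): V_u = 1/1.09·[0.5800·0.0000 + 0.4200·0.0000] = 0.0000
Node d (S = 40): V_d = 1/1.09·[0.5800·0.0000 + 0.4200·18.0000] = 6.9358
Node 0 (S = 50): V_0 = 1/1.09·[0.5800·0.0000 + 0.4200·6.9358] = 2.6725

£2.67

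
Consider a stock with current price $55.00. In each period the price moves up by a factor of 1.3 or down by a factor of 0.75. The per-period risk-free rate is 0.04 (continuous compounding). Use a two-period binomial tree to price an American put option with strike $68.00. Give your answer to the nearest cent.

$15.42

Risk-neutral probability p = (e^0.04 − 0.75)/(1.3 − 0.75) = 0.2908/0.5500 = 0.5287
Terminal stock prices: S_uu = 92.95, S_ud = 53.62, S_dd = 30.94
Terminal payoffs (K − S): max(-24.95, 0) = 0, max(14.38, 0) = 14.38, max(37.06, 0) = 37.06
Node u (S = 71.5): continuation = e^(−0.04)·[0.5287·0.0000 + 0.4713·14.3750] = 6.5086; exercise value = 0.0000 ≤ continuation, so V_u = 6.5086
Node d (S = 41.25): continuation = e^(−0.04)·[0.5287·14.3750 + 0.4713·37.0625] = 24.0837; exercise value = 26.7500 > continuation, so V_d = 26.7500 (exercise)
Node 0 (S = 55): continuation = e^(−0.04)·[0.5287·6.5086 + 0.4713·26.7500] = 15.4182; exercise value = 13.0000 ≤ continuation, so V_0 = 15.4182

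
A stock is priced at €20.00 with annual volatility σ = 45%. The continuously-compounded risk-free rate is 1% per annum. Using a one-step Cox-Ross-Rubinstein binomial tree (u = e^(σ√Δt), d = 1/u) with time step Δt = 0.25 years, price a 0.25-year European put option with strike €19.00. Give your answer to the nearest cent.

CRR parameters: u = e^(σ√Δt) = e^(0.45·√0.25) = 1.2523, d = 1/u = 0.7985
Per-period rate: rΔt = 0.01·0.25 = 0.0025, so R = e^0.0025 = 1.0025
Risk-neutral probability p = (e^0.0025 − 0.7985)/(1.2523 − 0.7985) = 0.2040/0.4538 = 0.4495
Terminal stock prices: S_u = 25.05, S_d = 15.97
Terminal payoffs (K − S): max(-6.046, 0) = 0, max(3.03, 0) = 3.03
Node 0 (S = 20): V_0 = e^(−0.0025)·[0.4495·0.0000 + 0.5505·3.0297] = 1.6637

€1.66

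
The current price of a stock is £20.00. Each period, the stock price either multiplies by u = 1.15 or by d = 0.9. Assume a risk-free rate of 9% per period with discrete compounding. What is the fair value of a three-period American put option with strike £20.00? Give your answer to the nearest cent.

£0.49

Risk-neutral probability p = (1 + 0.09 − 0.9)/(1.15 − 0.9) = 0.1900/0.2500 = 0.7600
Terminal stock prices: S_uuu = 30.42, S_uud = 23.8, S_udd = 18.63, S_ddd = 14.58
Terminal payoffs (K − S): max(-10.42, 0) = 0, max(-3.805, 0) = 0, max(1.37, 0) = 1.37, max(5.42, 0) = 5.42
Node uu (S = 26.45): continuation = 1/1.09·[0.7600·0.0000 + 0.2400·0.0000] = 0.0000; exercise value = 0.0000 ≤ continuation, so V_uu = 0.0000
Node ud (S = 20.7): continuation = 1/1.09·[0.7600·0.0000 + 0.2400·1.3700] = 0.3017; exercise value = 0.0000 ≤ continuation, so V_ud = 0.3017
Node dd (S = 16.2): continuation = 1/1.09·[0.7600·1.3700 + 0.2400·5.4200] = 2.1486; exercise value = 3.8000 > continuation, so V_dd = 3.8000 (exercise)
Node u (S = 23): continuation = 1/1.09·[0.7600·0.0000 + 0.2400·0.3017] = 0.0664; exercise value = 0.0000 ≤ continuation, so V_u = 0.0664
Node d (S = 18): continuation = 1/1.09·[0.7600·0.3017 + 0.2400·3.8000] = 1.0470; exercise value = 2.0000 > continuation, so V_d = 2.0000 (exercise)
Node 0 (S = 20): continuation = 1/1.09·[0.7600·0.0664 + 0.2400·2.0000] = 0.4867; exercise value = 0.0000 ≤ continuation, so V_0 = 0.4867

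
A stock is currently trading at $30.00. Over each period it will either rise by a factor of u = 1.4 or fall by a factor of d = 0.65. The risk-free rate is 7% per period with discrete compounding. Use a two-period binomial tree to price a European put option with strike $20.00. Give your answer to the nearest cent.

$1.24

Risk-neutral probability p = (1 + 0.07 − 0.65)/(1.4 − 0.65) = 0.4200/0.7500 = 0.5600
Terminal stock prices: S_uu = 58.8, S_ud = 27.3, S_dd = 12.68
Terminal payoffs (K − S): max(-38.8, 0) = 0, max(-7.3, 0) = 0, max(7.325, 0) = 7.325
Node u (S = 42): V_u = 1/1.07·[0.5600·0.0000 + 0.4400·0.0000] = 0.0000
Node d (S = 19.5): V_d = 1/1.07·[0.5600·0.0000 + 0.4400·7.3250] = 3.0121
Node 0 (S = 30): V_0 = 1/1.07·[0.5600·0.0000 + 0.4400·3.0121] = 1.2386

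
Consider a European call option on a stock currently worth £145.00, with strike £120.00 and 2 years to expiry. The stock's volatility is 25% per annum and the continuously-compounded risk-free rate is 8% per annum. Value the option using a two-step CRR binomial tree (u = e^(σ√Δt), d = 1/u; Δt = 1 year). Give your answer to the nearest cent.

£47.05

CRR parameters: u = e^(σ√Δt) = e^(0.25·√1) = 1.2840, d = 1/u = 0.7788
Per-period rate: rΔt = 0.08·1 = 0.08, so R = e^0.08 = 1.0833
Risk-neutral probability p = (e^0.08 − 0.7788)/(1.2840 − 0.7788) = 0.3045/0.5052 = 0.6027
Terminal stock prices: S_uu = 239.1, S_ud = 145, S_dd = 87.95
Terminal payoffs (S − K): max(119.1, 0) = 119.1, max(25, 0) = 25, max(-32.05, 0) = 0
Node u (S = 186.2): V_u = e^(−0.08)·[0.6027·119.0646 + 0.3973·25.0000] = 75.4097
Node d (S = 112.9): V_d = e^(−0.08)·[0.6027·25.0000 + 0.3973·0.0000] = 13.9085
Node 0 (S = 145): V_0 = e^(−0.08)·[0.6027·75.4097 + 0.3973·13.9085] = 47.0547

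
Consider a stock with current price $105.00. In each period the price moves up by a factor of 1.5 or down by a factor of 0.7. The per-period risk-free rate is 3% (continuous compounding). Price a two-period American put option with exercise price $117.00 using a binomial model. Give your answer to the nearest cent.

$26.32

Risk-neutral probability p = (e^0.03 − 0.7)/(1.5 − 0.7) = 0.3305/0.8000 = 0.4131
Terminal stock prices: S_uu = 236.2, S_ud = 110.2, S_dd = 51.45
Terminal payoffs (K − S): max(-119.2, 0) = 0, max(6.75, 0) = 6.75, max(65.55, 0) = 65.55
Node u (S = 157.5): continuation = e^(−0.03)·[0.4131·0.0000 + 0.5869·6.7500] = 3.8447; exercise value = 0.0000 ≤ continuation, so V_u = 3.8447
Node d (S = 73.5): continuation = e^(−0.03)·[0.4131·6.7500 + 0.5869·65.5500] = 40.0421; exercise value = 43.5000 > continuation, so V_d = 43.5000 (exercise)
Node 0 (S = 105): continuation = e^(−0.03)·[0.4131·3.8447 + 0.5869·43.5000] = 26.3182; exercise value = 12.0000 ≤ continuation, so V_0 = 26.3182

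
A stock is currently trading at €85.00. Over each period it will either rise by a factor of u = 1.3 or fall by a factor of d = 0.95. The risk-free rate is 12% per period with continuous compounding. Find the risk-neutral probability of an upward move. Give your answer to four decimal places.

p = 0.5071

Risk-neutral probability p = (e^0.12 − 0.95)/(1.3 − 0.95) = 0.1775/0.3500 = 0.5071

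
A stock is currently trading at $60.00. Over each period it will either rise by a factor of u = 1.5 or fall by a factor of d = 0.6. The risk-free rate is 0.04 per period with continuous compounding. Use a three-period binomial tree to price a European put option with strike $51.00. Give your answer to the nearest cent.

$10.79

Risk-neutral probability p = (e^0.04 − 0.6)/(1.5 − 0.6) = 0.4408/0.9000 = 0.4898
Terminal stock prices: S_uuu = 202.5, S_uud = 81, S_udd = 32.4, S_ddd = 12.96
Terminal payoffs (K − S): max(-151.5, 0) = 0, max(-30, 0) = 0, max(18.6, 0) = 18.6, max(38.04, 0) = 38.04
Node uu (S = 135): V_uu = e^(−0.04)·[0.4898·0.0000 + 0.5102·0.0000] = 0.0000
Node ud (S = 54): V_ud = e^(−0.04)·[0.4898·0.0000 + 0.5102·18.6000] = 9.1178
Node dd (S = 21.6): V_dd = e^(−0.04)·[0.4898·18.6000 + 0.5102·38.0400] = 27.4003
Node u (S = 90): V_u = e^(−0.04)·[0.4898·0.0000 + 0.5102·9.1178] = 4.4696
Node d (S = 36): V_d = e^(−0.04)·[0.4898·9.1178 + 0.5102·27.4003] = 17.7224
Node 0 (S = 60): V_0 = e^(−0.04)·[0.4898·4.4696 + 0.5102·17.7224] = 10.7909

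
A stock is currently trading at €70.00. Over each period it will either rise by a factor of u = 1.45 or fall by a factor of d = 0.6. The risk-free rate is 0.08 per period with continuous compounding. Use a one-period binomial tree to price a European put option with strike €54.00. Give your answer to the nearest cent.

Risk-neutral probability p = (e^0.08 − 0.6)/(1.45 − 0.6) = 0.4833/0.8500 = 0.5686
Terminal stock prices: S_u = 101.5, S_d = 42
Terminal payoffs (K − S): max(-47.5, 0) = 0, max(12, 0) = 12
Node 0 (S = 70): V_0 = e^(−0.08)·[0.5686·0.0000 + 0.4314·12.0000] = 4.7791

€4.78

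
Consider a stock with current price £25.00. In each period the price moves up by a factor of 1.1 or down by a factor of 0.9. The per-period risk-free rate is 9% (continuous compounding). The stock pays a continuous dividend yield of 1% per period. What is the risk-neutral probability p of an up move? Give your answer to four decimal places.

Per-period risk-free factor R = e^0.09 = 1.0942; dividend-adjusted growth = e^(0.09−0.01) = 1.0833.
Risk-neutral probability p = (1.0833 − 0.9)/(1.1 − 0.9) = 0.1833/0.2000 = 0.9164

p = 0.9164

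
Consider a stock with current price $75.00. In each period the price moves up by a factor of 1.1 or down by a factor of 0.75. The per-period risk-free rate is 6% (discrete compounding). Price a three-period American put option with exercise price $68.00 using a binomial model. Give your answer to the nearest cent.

$1.82

Risk-neutral probability p = (1 + 0.06 − 0.75)/(1.1 − 0.75) = 0.3100/0.3500 = 0.8857
Terminal stock prices: S_uuu = 99.83, S_uud = 68.06, S_udd = 46.41, S_ddd = 31.64
Terminal payoffs (K − S): max(-31.83, 0) = 0, max(-0.0625, 0) = 0, max(21.59, 0) = 21.59, max(36.36, 0) = 36.36
Node uu (S = 90.75): continuation = 1/1.06·[0.8857·0.0000 + 0.1143·0.0000] = 0.0000; exercise value = 0.0000 ≤ continuation, so V_uu = 0.0000
Node ud (S = 61.88): continuation = 1/1.06·[0.8857·0.0000 + 0.1143·21.5938] = 2.3282; exercise value = 6.1250 > continuation, so V_ud = 6.1250 (exercise)
Node dd (S = 42.19): continuation = 1/1.06·[0.8857·21.5938 + 0.1143·36.3594] = 21.9634; exercise value = 25.8125 > continuation, so V_dd = 25.8125 (exercise)
Node u (S = 82.5): continuation = 1/1.06·[0.8857·0.0000 + 0.1143·6.1250] = 0.6604; exercise value = 0.0000 ≤ continuation, so V_u = 0.6604
Node d (S = 56.25): continuation = 1/1.06·[0.8857·6.1250 + 0.1143·25.8125] = 7.9009; exercise value = 11.7500 > continuation, so V_d = 11.7500 (exercise)
Node 0 (S = 75): continuation = 1/1.06·[0.8857·0.6604 + 0.1143·11.7500] = 1.8186; exercise value = 0.0000 ≤ continuation, so V_0 = 1.8186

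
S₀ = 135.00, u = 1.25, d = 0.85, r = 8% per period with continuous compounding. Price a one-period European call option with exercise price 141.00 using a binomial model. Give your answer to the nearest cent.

14.94

Risk-neutral probability p = (e^0.08 − 0.85)/(1.25 − 0.85) = 0.2333/0.4000 = 0.5832
Terminal stock prices: S_u = 168.8, S_d = 114.8
Terminal payoffs (S − K): max(27.75, 0) = 27.75, max(-26.25, 0) = 0
Node 0 (S = 135): V_0 = e^(−0.08)·[0.5832·27.7500 + 0.4168·0.0000] = 14.9400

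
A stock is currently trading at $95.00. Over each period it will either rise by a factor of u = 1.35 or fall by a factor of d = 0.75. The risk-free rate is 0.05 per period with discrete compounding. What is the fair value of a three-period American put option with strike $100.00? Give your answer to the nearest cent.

Risk-neutral probability p = (1 + 0.05 − 0.75)/(1.35 − 0.75) = 0.3000/0.6000 = 0.5000
Terminal stock prices: S_uuu = 233.7, S_uud = 129.9, S_udd = 72.14, S_ddd = 40.08
Terminal payoffs (K − S): max(-133.7, 0) = 0, max(-29.85, 0) = 0, max(27.86, 0) = 27.86, max(59.92, 0) = 59.92
Node uu (S = 173.1): continuation = 1/1.05·[0.5000·0.0000 + 0.5000·0.0000] = 0.0000; exercise value = 0.0000 ≤ continuation, so V_uu = 0.0000
Node ud (S = 96.19): continuation = 1/1.05·[0.5000·0.0000 + 0.5000·27.8594] = 13.2664; exercise value = 3.8125 ≤ continuation, so V_ud = 13.2664
Node dd (S = 53.44): continuation = 1/1.05·[0.5000·27.8594 + 0.5000·59.9219] = 41.8006; exercise value = 46.5625 > continuation, so V_dd = 46.5625 (exercise)
Node u (S = 128.2): continuation = 1/1.05·[0.5000·0.0000 + 0.5000·13.2664] = 6.3173; exercise value = 0.0000 ≤ continuation, so V_u = 6.3173
Node d (S = 71.25): continuation = 1/1.05·[0.5000·13.2664 + 0.5000·46.5625] = 28.4899; exercise value = 28.7500 > continuation, so V_d = 28.7500 (exercise)
Node 0 (S = 95): continuation = 1/1.05·[0.5000·6.3173 + 0.5000·28.7500] = 16.6987; exercise value = 5.0000 ≤ continuation, so V_0 = 16.6987

$16.70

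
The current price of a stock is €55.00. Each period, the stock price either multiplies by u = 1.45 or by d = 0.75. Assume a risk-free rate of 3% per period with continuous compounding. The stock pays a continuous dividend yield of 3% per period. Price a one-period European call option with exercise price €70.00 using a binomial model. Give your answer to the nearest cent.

Per-period risk-free factor R = e^0.03 = 1.0305; dividend-adjusted growth = e^(0.03−0.03) = 1.0000.
Risk-neutral probability p = (1.0000 − 0.75)/(1.45 − 0.75) = 0.2500/0.7000 = 0.3571
Terminal stock prices: S_u = 79.75, S_d = 41.25
Terminal payoffs (S − K): max(9.75, 0) = 9.75, max(-28.75, 0) = 0
Node 0 (S = 55): V_0 = e^(−0.03)·[0.3571·9.7500 + 0.6429·0.0000] = 3.3792

€3.38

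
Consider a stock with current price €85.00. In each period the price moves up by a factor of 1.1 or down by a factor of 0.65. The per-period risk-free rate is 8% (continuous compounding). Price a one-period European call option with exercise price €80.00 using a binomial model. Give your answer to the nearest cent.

€12.00

Risk-neutral probability p = (e^0.08 − 0.65)/(1.1 − 0.65) = 0.4333/0.4500 = 0.9629
Terminal stock prices: S_u = 93.5, S_d = 55.25
Terminal payoffs (S − K): max(13.5, 0) = 13.5, max(-24.75, 0) = 0
Node 0 (S = 85): V_0 = e^(−0.08)·[0.9629·13.5000 + 0.0371·0.0000] = 11.9992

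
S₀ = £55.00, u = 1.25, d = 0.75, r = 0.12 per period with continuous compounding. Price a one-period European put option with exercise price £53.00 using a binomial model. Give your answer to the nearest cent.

Risk-neutral probability p = (e^0.12 − 0.75)/(1.25 − 0.75) = 0.3775/0.5000 = 0.7550
Terminal stock prices: S_u = 68.75, S_d = 41.25
Terminal payoffs (K − S): max(-15.75, 0) = 0, max(11.75, 0) = 11.75
Node 0 (S = 55): V_0 = e^(−0.12)·[0.7550·0.0000 + 0.2450·11.7500] = 2.5533

£2.55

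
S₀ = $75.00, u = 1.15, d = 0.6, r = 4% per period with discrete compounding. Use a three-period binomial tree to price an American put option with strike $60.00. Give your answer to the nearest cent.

$4.16

Risk-neutral probability p = (1 + 0.04 − 0.6)/(1.15 − 0.6) = 0.4400/0.5500 = 0.8000
Terminal stock prices: S_uuu = 114.1, S_uud = 59.51, S_udd = 31.05, S_ddd = 16.2
Terminal payoffs (K − S): max(-54.07, 0) = 0, max(0.4875, 0) = 0.4875, max(28.95, 0) = 28.95, max(43.8, 0) = 43.8
Node uu (S = 99.19): continuation = 1/1.04·[0.8000·0.0000 + 0.2000·0.4875] = 0.0938; exercise value = 0.0000 ≤ continuation, so V_uu = 0.0938
Node ud (S = 51.75): continuation = 1/1.04·[0.8000·0.4875 + 0.2000·28.9500] = 5.9423; exercise value = 8.2500 > continuation, so V_ud = 8.2500 (exercise)
Node dd (S = 27): continuation = 1/1.04·[0.8000·28.9500 + 0.2000·43.8000] = 30.6923; exercise value = 33.0000 > continuation, so V_dd = 33.0000 (exercise)
Node u (S = 86.25): continuation = 1/1.04·[0.8000·0.0938 + 0.2000·8.2500] = 1.6587; exercise value = 0.0000 ≤ continuation, so V_u = 1.6587
Node d (S = 45): continuation = 1/1.04·[0.8000·8.2500 + 0.2000·33.0000] = 12.6923; exercise value = 15.0000 > continuation, so V_d = 15.0000 (exercise)
Node 0 (S = 75): continuation = 1/1.04·[0.8000·1.6587 + 0.2000·15.0000] = 4.1605; exercise value = 0.0000 ≤ continuation, so V_0 = 4.1605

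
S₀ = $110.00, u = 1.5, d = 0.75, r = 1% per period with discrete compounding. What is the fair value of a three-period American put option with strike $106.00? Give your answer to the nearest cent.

Risk-neutral probability p = (1 + 0.01 − 0.75)/(1.5 − 0.75) = 0.2600/0.7500 = 0.3467
Terminal stock prices: S_uuu = 371.2, S_uud = 185.6, S_udd = 92.81, S_ddd = 46.41
Terminal payoffs (K − S): max(-265.2, 0) = 0, max(-79.62, 0) = 0, max(13.19, 0) = 13.19, max(59.59, 0) = 59.59
Node uu (S = 247.5): continuation = 1/1.01·[0.3467·0.0000 + 0.6533·0.0000] = 0.0000; exercise value = 0.0000 ≤ continuation, so V_uu = 0.0000
Node ud (S = 123.8): continuation = 1/1.01·[0.3467·0.0000 + 0.6533·13.1875] = 8.5305; exercise value = 0.0000 ≤ continuation, so V_ud = 8.5305
Node dd (S = 61.88): continuation = 1/1.01·[0.3467·13.1875 + 0.6533·59.5938] = 43.0755; exercise value = 44.1250 > continuation, so V_dd = 44.1250 (exercise)
Node u (S = 165): continuation = 1/1.01·[0.3467·0.0000 + 0.6533·8.5305] = 5.5181; exercise value = 0.0000 ≤ continuation, so V_u = 5.5181
Node d (S = 82.5): continuation = 1/1.01·[0.3467·8.5305 + 0.6533·44.1250] = 31.4709; exercise value = 23.5000 ≤ continuation, so V_d = 31.4709
Node 0 (S = 110): continuation = 1/1.01·[0.3467·5.5181 + 0.6533·31.4709] = 22.2514; exercise value = 0.0000 ≤ continuation, so V_0 = 22.2514

$22.25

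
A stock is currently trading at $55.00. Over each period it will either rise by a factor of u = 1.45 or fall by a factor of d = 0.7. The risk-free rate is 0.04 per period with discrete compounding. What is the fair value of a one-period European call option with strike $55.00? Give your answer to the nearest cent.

$10.79

Risk-neutral probability p = (1 + 0.04 − 0.7)/(1.45 − 0.7) = 0.3400/0.7500 = 0.4533
Terminal stock prices: S_u = 79.75, S_d = 38.5
Terminal payoffs (S − K): max(24.75, 0) = 24.75, max(-16.5, 0) = 0
Node 0 (S = 55): V_0 = 1/1.04·[0.4533·24.7500 + 0.5467·0.0000] = 10.7885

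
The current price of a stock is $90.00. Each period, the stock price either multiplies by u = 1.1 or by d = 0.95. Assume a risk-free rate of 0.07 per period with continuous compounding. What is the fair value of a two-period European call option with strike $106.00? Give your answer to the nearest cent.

Risk-neutral probability p = (e^0.07 − 0.95)/(1.1 − 0.95) = 0.1225/0.1500 = 0.8167
Terminal stock prices: S_uu = 108.9, S_ud = 94.05, S_dd = 81.22
Terminal payoffs (S − K): max(2.9, 0) = 2.9, max(-11.95, 0) = 0, max(-24.78, 0) = 0
Node u (S = 99): V_u = e^(−0.07)·[0.8167·2.9000 + 0.1833·0.0000] = 2.2084
Node d (S = 85.5): V_d = e^(−0.07)·[0.8167·0.0000 + 0.1833·0.0000] = 0.0000
Node 0 (S = 90): V_0 = e^(−0.07)·[0.8167·2.2084 + 0.1833·0.0000] = 1.6817

$1.68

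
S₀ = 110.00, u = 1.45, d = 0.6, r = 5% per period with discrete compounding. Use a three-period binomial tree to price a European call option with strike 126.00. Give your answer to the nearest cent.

Risk-neutral probability p = (1 + 0.05 − 0.6)/(1.45 − 0.6) = 0.4500/0.8500 = 0.5294
Terminal stock prices: S_uuu = 335.3, S_uud = 138.8, S_udd = 57.42, S_ddd = 23.76
Terminal payoffs (S − K): max(209.3, 0) = 209.3, max(12.76, 0) = 12.76, max(-68.58, 0) = 0, max(-102.2, 0) = 0
Node uu (S = 231.3): V_uu = 1/1.05·[0.5294·209.3487 + 0.4706·12.7650] = 111.2750
Node ud (S = 95.7): V_ud = 1/1.05·[0.5294·12.7650 + 0.4706·0.0000] = 6.4361
Node dd (S = 39.6): V_dd = 1/1.05·[0.5294·0.0000 + 0.4706·0.0000] = 0.0000
Node u (S = 159.5): V_u = 1/1.05·[0.5294·111.2750 + 0.4706·6.4361] = 58.9896
Node d (S = 66): V_d = 1/1.05·[0.5294·6.4361 + 0.4706·0.0000] = 3.2451
Node 0 (S = 110): V_0 = 1/1.05·[0.5294·58.9896 + 0.4706·3.2451] = 31.1970

31.20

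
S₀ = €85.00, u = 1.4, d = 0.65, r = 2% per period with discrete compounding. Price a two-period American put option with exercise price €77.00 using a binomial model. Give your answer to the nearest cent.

Risk-neutral probability p = (1 + 0.02 − 0.65)/(1.4 − 0.65) = 0.3700/0.7500 = 0.4933
Terminal stock prices: S_uu = 166.6, S_ud = 77.35, S_dd = 35.91
Terminal payoffs (K − S): max(-89.6, 0) = 0, max(-0.35, 0) = 0, max(41.09, 0) = 41.09
Node u (S = 119): continuation = 1/1.02·[0.4933·0.0000 + 0.5067·0.0000] = 0.0000; exercise value = 0.0000 ≤ continuation, so V_u = 0.0000
Node d (S = 55.25): continuation = 1/1.02·[0.4933·0.0000 + 0.5067·41.0875] = 20.4095; exercise value = 21.7500 > continuation, so V_d = 21.7500 (exercise)
Node 0 (S = 85): continuation = 1/1.02·[0.4933·0.0000 + 0.5067·21.7500] = 10.8039; exercise value = 0.0000 ≤ continuation, so V_0 = 10.8039

€10.80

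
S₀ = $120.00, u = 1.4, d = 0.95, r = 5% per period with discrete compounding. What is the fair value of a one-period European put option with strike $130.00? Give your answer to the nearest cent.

Risk-neutral probability p = (1 + 0.05 − 0.95)/(1.4 − 0.95) = 0.1000/0.4500 = 0.2222
Terminal stock prices: S_u = 168, S_d = 114
Terminal payoffs (K − S): max(-38, 0) = 0, max(16, 0) = 16
Node 0 (S = 120): V_0 = 1/1.05·[0.2222·0.0000 + 0.7778·16.0000] = 11.8519

$11.85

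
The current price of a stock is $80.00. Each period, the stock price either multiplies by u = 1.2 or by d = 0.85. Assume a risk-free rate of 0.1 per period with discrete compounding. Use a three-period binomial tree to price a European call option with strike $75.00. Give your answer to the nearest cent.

Risk-neutral probability p = (1 + 0.1 − 0.85)/(1.2 − 0.85) = 0.2500/0.3500 = 0.7143
Terminal stock prices: S_uuu = 138.2, S_uud = 97.92, S_udd = 69.36, S_ddd = 49.13
Terminal payoffs (S − K): max(63.24, 0) = 63.24, max(22.92, 0) = 22.92, max(-5.64, 0) = 0, max(-25.87, 0) = 0
Node uu (S = 115.2): V_uu = 1/1.1·[0.7143·63.2400 + 0.2857·22.9200] = 47.0182
Node ud (S = 81.6): V_ud = 1/1.1·[0.7143·22.9200 + 0.2857·0.0000] = 14.8831
Node dd (S = 57.8): V_dd = 1/1.1·[0.7143·0.0000 + 0.2857·0.0000] = 0.0000
Node u (S = 96): V_u = 1/1.1·[0.7143·47.0182 + 0.2857·14.8831] = 34.3970
Node d (S = 68): V_d = 1/1.1·[0.7143·14.8831 + 0.2857·0.0000] = 9.6644
Node 0 (S = 80): V_0 = 1/1.1·[0.7143·34.3970 + 0.2857·9.6644] = 24.8460

$24.85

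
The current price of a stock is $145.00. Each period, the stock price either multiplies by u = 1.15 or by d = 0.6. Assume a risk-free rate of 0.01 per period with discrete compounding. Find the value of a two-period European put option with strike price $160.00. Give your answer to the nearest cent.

Risk-neutral probability p = (1 + 0.01 − 0.6)/(1.15 − 0.6) = 0.4100/0.5500 = 0.7455
Terminal stock prices: S_uu = 191.8, S_ud = 100, S_dd = 52.2
Terminal payoffs (K − S): max(-31.76, 0) = 0, max(59.95, 0) = 59.95, max(107.8, 0) = 107.8
Node u (S = 166.8): V_u = 1/1.01·[0.7455·0.0000 + 0.2545·59.9500] = 15.1089
Node d (S = 87): V_d = 1/1.01·[0.7455·59.9500 + 0.2545·107.8000] = 71.4158
Node 0 (S = 145): V_0 = 1/1.01·[0.7455·15.1089 + 0.2545·71.4158] = 29.1501

$29.15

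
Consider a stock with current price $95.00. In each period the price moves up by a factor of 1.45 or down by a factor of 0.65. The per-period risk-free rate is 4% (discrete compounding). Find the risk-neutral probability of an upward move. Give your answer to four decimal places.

p = 0.4875

Risk-neutral probability p = (1 + 0.04 − 0.65)/(1.45 − 0.65) = 0.3900/0.8000 = 0.4875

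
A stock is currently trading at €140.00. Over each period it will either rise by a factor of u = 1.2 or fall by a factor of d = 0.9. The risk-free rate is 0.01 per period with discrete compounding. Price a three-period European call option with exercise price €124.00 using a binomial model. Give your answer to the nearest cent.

Risk-neutral probability p = (1 + 0.01 − 0.9)/(1.2 − 0.9) = 0.1100/0.3000 = 0.3667
Terminal stock prices: S_uuu = 241.9, S_uud = 181.4, S_udd = 136.1, S_ddd = 102.1
Terminal payoffs (S − K): max(117.9, 0) = 117.9, max(57.44, 0) = 57.44, max(12.08, 0) = 12.08, max(-21.94, 0) = 0
Node uu (S = 201.6): V_uu = 1/1.01·[0.3667·117.9200 + 0.6333·57.4400] = 78.8277
Node ud (S = 151.2): V_ud = 1/1.01·[0.3667·57.4400 + 0.6333·12.0800] = 28.4277
Node dd (S = 113.4): V_dd = 1/1.01·[0.3667·12.0800 + 0.6333·0.0000] = 4.3855
Node u (S = 168): V_u = 1/1.01·[0.3667·78.8277 + 0.6333·28.4277] = 46.4433
Node d (S = 126): V_d = 1/1.01·[0.3667·28.4277 + 0.6333·4.3855] = 13.0703
Node 0 (S = 140): V_0 = 1/1.01·[0.3667·46.4433 + 0.6333·13.0703] = 25.0565

€25.06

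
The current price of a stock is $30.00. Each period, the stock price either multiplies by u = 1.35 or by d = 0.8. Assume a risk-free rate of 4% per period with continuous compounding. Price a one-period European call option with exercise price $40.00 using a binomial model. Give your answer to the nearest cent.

$0.21

Risk-neutral probability p = (e^0.04 − 0.8)/(1.35 − 0.8) = 0.2408/0.5500 = 0.4378
Terminal stock prices: S_u = 40.5, S_d = 24
Terminal payoffs (S − K): max(0.5, 0) = 0.5, max(-16, 0) = 0
Node 0 (S = 30): V_0 = e^(−0.04)·[0.4378·0.5000 + 0.5622·0.0000] = 0.2103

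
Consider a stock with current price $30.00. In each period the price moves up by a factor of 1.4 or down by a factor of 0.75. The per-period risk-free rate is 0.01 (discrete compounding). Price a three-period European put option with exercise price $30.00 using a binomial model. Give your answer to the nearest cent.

Risk-neutral probability p = (1 + 0.01 − 0.75)/(1.4 − 0.75) = 0.2600/0.6500 = 0.4000
Terminal stock prices: S_uuu = 82.32, S_uud = 44.1, S_udd = 23.62, S_ddd = 12.66
Terminal payoffs (K − S): max(-52.32, 0) = 0, max(-14.1, 0) = 0, max(6.375, 0) = 6.375, max(17.34, 0) = 17.34
Node uu (S = 58.8): V_uu = 1/1.01·[0.4000·0.0000 + 0.6000·0.0000] = 0.0000
Node ud (S = 31.5): V_ud = 1/1.01·[0.4000·0.0000 + 0.6000·6.3750] = 3.7871
Node dd (S = 16.88): V_dd = 1/1.01·[0.4000·6.3750 + 0.6000·17.3438] = 12.8280
Node u (S = 42): V_u = 1/1.01·[0.4000·0.0000 + 0.6000·3.7871] = 2.2498
Node d (S = 22.5): V_d = 1/1.01·[0.4000·3.7871 + 0.6000·12.8280] = 9.1204
Node 0 (S = 30): V_0 = 1/1.01·[0.4000·2.2498 + 0.6000·9.1204] = 6.3091

$6.31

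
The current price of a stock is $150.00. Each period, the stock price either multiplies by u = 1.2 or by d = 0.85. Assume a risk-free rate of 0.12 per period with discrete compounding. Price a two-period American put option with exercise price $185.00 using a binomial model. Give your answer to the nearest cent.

$35.00

Risk-neutral probability p = (1 + 0.12 − 0.85)/(1.2 − 0.85) = 0.2700/0.3500 = 0.7714
Terminal stock prices: S_uu = 216, S_ud = 153, S_dd = 108.4
Terminal payoffs (K − S): max(-31, 0) = 0, max(32, 0) = 32, max(76.63, 0) = 76.63
Node u (S = 180): continuation = 1/1.12·[0.7714·0.0000 + 0.2286·32.0000] = 6.5306; exercise value = 5.0000 ≤ continuation, so V_u = 6.5306
Node d (S = 127.5): continuation = 1/1.12·[0.7714·32.0000 + 0.2286·76.6250] = 37.6786; exercise value = 57.5000 > continuation, so V_d = 57.5000 (exercise)
Node 0 (S = 150): continuation = 1/1.12·[0.7714·6.5306 + 0.2286·57.5000] = 16.2328; exercise value = 35.0000 > continuation, so V_0 = 35.0000 (exercise)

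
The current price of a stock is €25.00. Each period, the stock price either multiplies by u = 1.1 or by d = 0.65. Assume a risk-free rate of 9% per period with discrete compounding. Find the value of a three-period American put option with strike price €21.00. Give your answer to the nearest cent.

€0.18

Risk-neutral probability p = (1 + 0.09 − 0.65)/(1.1 − 0.65) = 0.4400/0.4500 = 0.9778
Terminal stock prices: S_uuu = 33.28, S_uud = 19.66, S_udd = 11.62, S_ddd = 6.866
Terminal payoffs (K − S): max(-12.28, 0) = 0, max(1.337, 0) = 1.337, max(9.381, 0) = 9.381, max(14.13, 0) = 14.13
Node uu (S = 30.25): continuation = 1/1.09·[0.9778·0.0000 + 0.0222·1.3375] = 0.0273; exercise value = 0.0000 ≤ continuation, so V_uu = 0.0273
Node ud (S = 17.88): continuation = 1/1.09·[0.9778·1.3375 + 0.0222·9.3812] = 1.3911; exercise value = 3.1250 > continuation, so V_ud = 3.1250 (exercise)
Node dd (S = 10.56): continuation = 1/1.09·[0.9778·9.3812 + 0.0222·14.1344] = 8.7036; exercise value = 10.4375 > continuation, so V_dd = 10.4375 (exercise)
Node u (S = 27.5): continuation = 1/1.09·[0.9778·0.0273 + 0.0222·3.1250] = 0.0882; exercise value = 0.0000 ≤ continuation, so V_u = 0.0882
Node d (S = 16.25): continuation = 1/1.09·[0.9778·3.1250 + 0.0222·10.4375] = 3.0161; exercise value = 4.7500 > continuation, so V_d = 4.7500 (exercise)
Node 0 (S = 25): continuation = 1/1.09·[0.9778·0.0882 + 0.0222·4.7500] = 0.1759; exercise value = 0.0000 ≤ continuation, so V_0 = 0.1759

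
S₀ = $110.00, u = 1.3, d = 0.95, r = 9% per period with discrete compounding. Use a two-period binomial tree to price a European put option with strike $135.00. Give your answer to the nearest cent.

Risk-neutral probability p = (1 + 0.09 − 0.95)/(1.3 − 0.95) = 0.1400/0.3500 = 0.4000
Terminal stock prices: S_uu = 185.9, S_ud = 135.8, S_dd = 99.27
Terminal payoffs (K − S): max(-50.9, 0) = 0, max(-0.85, 0) = 0, max(35.73, 0) = 35.73
Node u (S = 143): V_u = 1/1.09·[0.4000·0.0000 + 0.6000·0.0000] = 0.0000
Node d (S = 104.5): V_d = 1/1.09·[0.4000·0.0000 + 0.6000·35.7250] = 19.6651
Node 0 (S = 110): V_0 = 1/1.09·[0.4000·0.0000 + 0.6000·19.6651] = 10.8248

$10.82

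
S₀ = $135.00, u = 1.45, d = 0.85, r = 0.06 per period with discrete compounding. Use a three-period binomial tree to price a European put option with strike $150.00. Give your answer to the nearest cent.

Risk-neutral probability p = (1 + 0.06 − 0.85)/(1.45 − 0.85) = 0.2100/0.6000 = 0.3500
Terminal stock prices: S_uuu = 411.6, S_uud = 241.3, S_udd = 141.4, S_ddd = 82.91
Terminal payoffs (K − S): max(-261.6, 0) = 0, max(-91.26, 0) = 0, max(8.571, 0) = 8.571, max(67.09, 0) = 67.09
Node uu (S = 283.8): V_uu = 1/1.06·[0.3500·0.0000 + 0.6500·0.0000] = 0.0000
Node ud (S = 166.4): V_ud = 1/1.06·[0.3500·0.0000 + 0.6500·8.5706] = 5.2556
Node dd (S = 97.54): V_dd = 1/1.06·[0.3500·8.5706 + 0.6500·67.0931] = 43.9719
Node u (S = 195.8): V_u = 1/1.06·[0.3500·0.0000 + 0.6500·5.2556] = 3.2228
Node d (S = 114.8): V_d = 1/1.06·[0.3500·5.2556 + 0.6500·43.9719] = 28.6993
Node 0 (S = 135): V_0 = 1/1.06·[0.3500·3.2228 + 0.6500·28.6993] = 18.6627

$18.66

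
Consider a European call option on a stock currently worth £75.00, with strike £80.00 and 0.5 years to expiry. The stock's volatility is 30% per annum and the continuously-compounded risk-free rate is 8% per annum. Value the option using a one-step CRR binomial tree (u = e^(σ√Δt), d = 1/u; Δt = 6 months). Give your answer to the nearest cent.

CRR parameters: u = e^(σ√Δt) = e^(0.3·√0.5) = 1.2363, d = 1/u = 0.8089
Per-period rate: rΔt = 0.08·0.5 = 0.04, so R = e^0.04 = 1.0408
Risk-neutral probability p = (e^0.04 − 0.8089)/(1.2363 − 0.8089) = 0.2320/0.4275 = 0.5426
Terminal stock prices: S_u = 92.72, S_d = 60.66
Terminal payoffs (S − K): max(12.72, 0) = 12.72, max(-19.34, 0) = 0
Node 0 (S = 75): V_0 = e^(−0.04)·[0.5426·12.7233 + 0.4574·0.0000] = 6.6335

£6.63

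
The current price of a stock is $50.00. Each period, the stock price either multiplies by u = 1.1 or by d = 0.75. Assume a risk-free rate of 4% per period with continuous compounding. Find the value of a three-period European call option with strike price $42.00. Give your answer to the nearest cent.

$13.54

Risk-neutral probability p = (e^0.04 − 0.75)/(1.1 − 0.75) = 0.2908/0.3500 = 0.8309
Terminal stock prices: S_uuu = 66.55, S_uud = 45.38, S_udd = 30.94, S_ddd = 21.09
Terminal payoffs (S − K): max(24.55, 0) = 24.55, max(3.375, 0) = 3.375, max(-11.06, 0) = 0, max(-20.91, 0) = 0
Node uu (S = 60.5): V_uu = e^(−0.04)·[0.8309·24.5500 + 0.1691·3.3750] = 20.1468
Node ud (S = 41.25): V_ud = e^(−0.04)·[0.8309·3.3750 + 0.1691·0.0000] = 2.6943
Node dd (S = 28.12): V_dd = e^(−0.04)·[0.8309·0.0000 + 0.1691·0.0000] = 0.0000
Node u (S = 55): V_u = e^(−0.04)·[0.8309·20.1468 + 0.1691·2.6943] = 16.5212
Node d (S = 37.5): V_d = e^(−0.04)·[0.8309·2.6943 + 0.1691·0.0000] = 2.1509
Node 0 (S = 50): V_0 = e^(−0.04)·[0.8309·16.5212 + 0.1691·2.1509] = 13.5385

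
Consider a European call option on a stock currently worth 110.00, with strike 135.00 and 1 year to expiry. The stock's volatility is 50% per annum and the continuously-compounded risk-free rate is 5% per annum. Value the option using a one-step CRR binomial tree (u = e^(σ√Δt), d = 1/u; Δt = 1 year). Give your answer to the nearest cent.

CRR parameters: u = e^(σ√Δt) = e^(0.5·√1) = 1.6487, d = 1/u = 0.6065
Per-period rate: rΔt = 0.05·1 = 0.05, so R = e^0.05 = 1.0513
Risk-neutral probability p = (e^0.05 − 0.6065)/(1.6487 − 0.6065) = 0.4447/1.0422 = 0.4267
Terminal stock prices: S_u = 181.4, S_d = 66.72
Terminal payoffs (S − K): max(46.36, 0) = 46.36, max(-68.28, 0) = 0
Node 0 (S = 110): V_0 = e^(−0.05)·[0.4267·46.3593 + 0.5733·0.0000] = 18.8184

18.82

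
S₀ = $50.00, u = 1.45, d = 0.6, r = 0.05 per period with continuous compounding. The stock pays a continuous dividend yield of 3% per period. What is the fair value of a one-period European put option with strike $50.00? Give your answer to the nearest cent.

$9.62

Per-period risk-free factor R = e^0.05 = 1.0513; dividend-adjusted growth = e^(0.05−0.03) = 1.0202.
Risk-neutral probability p = (1.0202 − 0.6)/(1.45 − 0.6) = 0.4202/0.8500 = 0.4944
Terminal stock prices: S_u = 72.5, S_d = 30
Terminal payoffs (K − S): max(-22.5, 0) = 0, max(20, 0) = 20
Node 0 (S = 50): V_0 = e^(−0.05)·[0.4944·0.0000 + 0.5056·20.0000] = 9.6197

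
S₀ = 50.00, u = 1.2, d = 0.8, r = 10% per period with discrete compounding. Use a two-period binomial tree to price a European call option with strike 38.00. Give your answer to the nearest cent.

Risk-neutral probability p = (1 + 0.1 − 0.8)/(1.2 − 0.8) = 0.3000/0.4000 = 0.7500
Terminal stock prices: S_uu = 72, S_ud = 48, S_dd = 32
Terminal payoffs (S − K): max(34, 0) = 34, max(10, 0) = 10, max(-6, 0) = 0
Node u (S = 60): V_u = 1/1.1·[0.7500·34.0000 + 0.2500·10.0000] = 25.4545
Node d (S = 40): V_d = 1/1.1·[0.7500·10.0000 + 0.2500·0.0000] = 6.8182
Node 0 (S = 50): V_0 = 1/1.1·[0.7500·25.4545 + 0.2500·6.8182] = 18.9050

18.90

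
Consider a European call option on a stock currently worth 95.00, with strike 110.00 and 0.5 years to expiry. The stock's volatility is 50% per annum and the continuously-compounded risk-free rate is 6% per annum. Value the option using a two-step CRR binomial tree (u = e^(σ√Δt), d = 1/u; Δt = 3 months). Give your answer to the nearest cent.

CRR parameters: u = e^(σ√Δt) = e^(0.5·√0.25) = 1.2840, d = 1/u = 0.7788
Per-period rate: rΔt = 0.06·0.25 = 0.015, so R = e^0.015 = 1.0151
Risk-neutral probability p = (e^0.015 − 0.7788)/(1.2840 − 0.7788) = 0.2363/0.5052 = 0.4677
Terminal stock prices: S_uu = 156.6, S_ud = 95, S_dd = 57.62
Terminal payoffs (S − K): max(46.63, 0) = 46.63, max(-15, 0) = 0, max(-52.38, 0) = 0
Node u (S = 122): V_u = e^(−0.015)·[0.4677·46.6285 + 0.5323·0.0000] = 21.4852
Node d (S = 73.99): V_d = e^(−0.015)·[0.4677·0.0000 + 0.5323·0.0000] = 0.0000
Node 0 (S = 95): V_0 = e^(−0.015)·[0.4677·21.4852 + 0.5323·0.0000] = 9.8998

9.90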